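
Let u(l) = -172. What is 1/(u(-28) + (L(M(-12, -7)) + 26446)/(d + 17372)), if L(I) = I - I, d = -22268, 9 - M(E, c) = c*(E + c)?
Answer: -2448/434279 ≈ -0.0056369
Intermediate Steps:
M(E, c) = 9 - c*(E + c)
L(I) = 0
1/(u(-28) + (L(M(-12, -7)) + 26446)/(d + 17372)) = 1/(-172 + (0 + 26446)/(-22268 + 17372)) = 1/(-172 + 26446/(-4896)) = 1/(-172 + 26446*(-1/4896)) = 1/(-172 - 13223/2448) = 1/(-434279/2448) = -2448/434279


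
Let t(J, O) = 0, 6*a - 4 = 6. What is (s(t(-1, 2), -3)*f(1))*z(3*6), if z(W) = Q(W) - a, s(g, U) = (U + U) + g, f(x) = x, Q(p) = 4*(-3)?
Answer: 82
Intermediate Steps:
Q(p) = -12
a = 5/3 (a = ⅔ + (⅙)*6 = ⅔ + 1 = 5/3 ≈ 1.6667)
s(g, U) = g + 2*U (s(g, U) = 2*U + g = g + 2*U)
z(W) = -41/3 (z(W) = -12 - 1*5/3 = -12 - 5/3 = -41/3)
(s(t(-1, 2), -3)*f(1))*z(3*6) = ((0 + 2*(-3))*1)*(-41/3) = ((0 - 6)*1)*(-41/3) = -6*1*(-41/3) = -6*(-41/3) = 82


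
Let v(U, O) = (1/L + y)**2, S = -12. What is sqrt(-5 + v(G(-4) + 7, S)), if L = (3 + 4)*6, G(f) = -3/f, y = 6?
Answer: sqrt(55189)/42 ≈ 5.5934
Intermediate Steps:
L = 42 (L = 7*6 = 42)
v(U, O) = 64009/1764 (v(U, O) = (1/42 + 6)**2 = (253/42)**2 = 64009/1764)
sqrt(-5 + v(G(-4) + 7, S)) = sqrt(-5 + 64009/1764) = sqrt(55189/1764) = sqrt(55189)/42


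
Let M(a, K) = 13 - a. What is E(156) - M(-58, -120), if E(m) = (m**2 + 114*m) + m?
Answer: 42205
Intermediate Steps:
E(m) = m**2 + 115*m
E(156) - M(-58, -120) = 156*(115 + 156) - (13 - 1*(-58)) = 156*271 - (13 + 58) = 42276 - 1*71 = 42276 - 71 = 42205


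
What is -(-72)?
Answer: 72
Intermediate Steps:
-(-72) = -12*(-6) = 72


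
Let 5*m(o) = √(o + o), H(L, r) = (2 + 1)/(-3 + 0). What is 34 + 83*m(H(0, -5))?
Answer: 34 + 83*I*√2/5 ≈ 34.0 + 23.476*I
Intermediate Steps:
H(L, r) = -1 (H(L, r) = 3/(-3) = 3*(-⅓) = -1)
m(o) = √2*√o/5 (m(o) = √(o + o)/5 = √(2*o)/5 = (√2*√o)/5 = √2*√o/5)
34 + 83*m(H(0, -5)) = 34 + 83*(√2*√(-1)/5) = 34 + 83*(√2*I/5) = 34 + 83*(I*√2/5) = 34 + 83*I*√2/5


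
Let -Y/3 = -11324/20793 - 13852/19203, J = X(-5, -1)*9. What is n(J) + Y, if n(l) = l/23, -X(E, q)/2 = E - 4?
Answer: 11062525750/1020402613 ≈ 10.841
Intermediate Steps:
X(E, q) = 8 - 2*E (X(E, q) = -2*(E - 4) = -2*(-4 + E) = 8 - 2*E)
J = 162 (J = (8 - 2*(-5))*9 = (8 + 10)*9 = 18*9 = 162)
n(l) = l/23 (n(l) = l*(1/23) = l/23)
Y = 168493136/44365331 (Y = -3*(-11324/20793 - 13852/19203) = -3*(-168493136/133095993) = 168493136/44365331 ≈ 3.7979)
n(J) + Y = (1/23)*162 + 168493136/44365331 = 162/23 + 168493136/44365331 = 11062525750/1020402613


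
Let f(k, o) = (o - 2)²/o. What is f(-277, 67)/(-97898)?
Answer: -4225/6559166 ≈ -0.00064414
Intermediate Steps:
f(k, o) = (-2 + o)²/o
f(-277, 67)/(-97898) = ((-2 + 67)²/67)/(-97898) = ((1/67)*65²)*(-1/97898) = ((1/67)*4225)*(-1/97898) = (4225/67)*(-1/97898) = -4225/6559166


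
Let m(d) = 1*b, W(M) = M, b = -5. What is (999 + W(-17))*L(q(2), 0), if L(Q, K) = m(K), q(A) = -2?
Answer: -4910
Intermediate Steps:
m(d) = -5 (m(d) = 1*(-5) = -5)
L(Q, K) = -5
(999 + W(-17))*L(q(2), 0) = (999 - 17)*(-5) = 982*(-5) = -4910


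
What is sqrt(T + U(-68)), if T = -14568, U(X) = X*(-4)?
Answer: 2*I*sqrt(3574) ≈ 119.57*I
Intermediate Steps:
U(X) = -4*X
sqrt(T + U(-68)) = sqrt(-14568 - 4*(-68)) = sqrt(-14568 + 272) = sqrt(-14296) = 2*I*sqrt(3574)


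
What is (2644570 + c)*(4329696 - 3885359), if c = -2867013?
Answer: -98839655291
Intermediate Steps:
(2644570 + c)*(4329696 - 3885359) = (2644570 - 2867013)*(4329696 - 3885359) = -222443*444337 = -98839655291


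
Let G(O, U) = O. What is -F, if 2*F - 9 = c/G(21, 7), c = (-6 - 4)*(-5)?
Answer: -239/42 ≈ -5.6905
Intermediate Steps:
c = 50 (c = -10*(-5) = 50)
F = 239/42 (F = 9/2 + (50/21)/2 = 9/2 + (50*(1/21))/2 = 9/2 + (½)*(50/21) = 9/2 + 25/21 = 239/42 ≈ 5.6905)
-F = -1*239/42 = -239/42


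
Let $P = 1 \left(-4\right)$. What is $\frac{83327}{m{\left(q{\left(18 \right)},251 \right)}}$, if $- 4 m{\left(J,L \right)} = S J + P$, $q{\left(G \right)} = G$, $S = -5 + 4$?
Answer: $\frac{166654}{11} \approx 15150.0$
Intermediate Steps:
$P = -4$
$S = -1$
$m{\left(J,L \right)} = 1 + \frac{J}{4}$ ($m{\left(J,L \right)} = - \frac{- J - 4}{4} = - \frac{-4 - J}{4} = 1 + \frac{J}{4}$)
$\frac{83327}{m{\left(q{\left(18 \right)},251 \right)}} = \frac{83327}{1 + \frac{1}{4} \cdot 18} = \frac{83327}{1 + \frac{9}{2}} = \frac{83327}{\frac{11}{2}} = 83327 \cdot \frac{2}{11} = \frac{166654}{11}$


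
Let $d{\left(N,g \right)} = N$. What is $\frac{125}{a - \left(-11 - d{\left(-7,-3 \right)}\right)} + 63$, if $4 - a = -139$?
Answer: $\frac{9386}{147} \approx 63.85$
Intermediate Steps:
$a = 143$ ($a = 4 - -139 = 4 + 139 = 143$)
$\frac{125}{a - \left(-11 - d{\left(-7,-3 \right)}\right)} + 63 = \frac{125}{143 + \left(\left(-7 + 12\right) - 1\right)} + 63 = \frac{125}{143 + \left(5 - 1\right)} + 63 = \frac{125}{143 + 4} + 63 = \frac{125}{147} + 63 = \frac{9386}{147}$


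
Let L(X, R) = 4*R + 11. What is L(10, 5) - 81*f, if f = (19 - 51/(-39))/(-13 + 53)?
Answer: -658/65 ≈ -10.123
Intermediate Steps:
L(X, R) = 11 + 4*R
f = 33/65 (f = (19 - 51*(-1/39))/40 = (19 + 17/13)*(1/40) = (264/13)*(1/40) = 33/65 ≈ 0.50769)
L(10, 5) - 81*f = (11 + 4*5) - 81*33/65 = (11 + 20) - 2673/65 = 31 - 2673/65 = -658/65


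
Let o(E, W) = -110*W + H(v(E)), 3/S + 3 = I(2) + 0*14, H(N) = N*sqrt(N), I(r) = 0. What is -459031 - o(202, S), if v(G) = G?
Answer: -459141 - 202*sqrt(202) ≈ -4.6201e+5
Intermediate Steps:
H(N) = N**(3/2)
S = -1 (S = 3/(-3 + (0 + 0*14)) = 3/(-3 + (0 + 0)) = 3/(-3 + 0) = 3/(-3) = 3*(-1/3) = -1)
o(E, W) = E**(3/2) - 110*W (o(E, W) = -110*W + E**(3/2) = E**(3/2) - 110*W)
-459031 - o(202, S) = -459031 - (202**(3/2) - 110*(-1)) = -459031 - (202*sqrt(202) + 110) = -459031 - (110 + 202*sqrt(202)) = -459031 + (-110 - 202*sqrt(202)) = -459141 - 202*sqrt(202)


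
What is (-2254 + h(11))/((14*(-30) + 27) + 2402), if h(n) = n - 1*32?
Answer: -325/287 ≈ -1.1324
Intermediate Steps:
h(n) = -32 + n (h(n) = n - 32 = -32 + n)
(-2254 + h(11))/((14*(-30) + 27) + 2402) = (-2254 + (-32 + 11))/((14*(-30) + 27) + 2402) = (-2254 - 21)/((-420 + 27) + 2402) = -2275/(-393 + 2402) = -2275/2009 = -2275*1/2009 = -325/287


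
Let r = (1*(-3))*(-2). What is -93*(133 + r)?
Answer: -12927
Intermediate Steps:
r = 6 (r = -3*(-2) = 6)
-93*(133 + r) = -93*(133 + 6) = -93*139 = -12927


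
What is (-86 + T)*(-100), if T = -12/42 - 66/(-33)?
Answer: 59000/7 ≈ 8428.6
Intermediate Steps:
T = 12/7 (T = -12*1/42 - 66*(-1/33) = -2/7 + 2 = 12/7 ≈ 1.7143)
(-86 + T)*(-100) = (-86 + 12/7)*(-100) = -590/7*(-100) = 59000/7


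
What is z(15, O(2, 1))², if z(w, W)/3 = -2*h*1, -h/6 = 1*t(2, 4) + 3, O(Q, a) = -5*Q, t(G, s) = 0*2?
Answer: 11664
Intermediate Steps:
t(G, s) = 0
h = -18 (h = -6*(1*0 + 3) = -6*(0 + 3) = -6*3 = -18)
z(w, W) = 108 (z(w, W) = 3*(-2*(-18)*1) = 3*(36*1) = 3*36 = 108)
z(15, O(2, 1))² = 108² = 11664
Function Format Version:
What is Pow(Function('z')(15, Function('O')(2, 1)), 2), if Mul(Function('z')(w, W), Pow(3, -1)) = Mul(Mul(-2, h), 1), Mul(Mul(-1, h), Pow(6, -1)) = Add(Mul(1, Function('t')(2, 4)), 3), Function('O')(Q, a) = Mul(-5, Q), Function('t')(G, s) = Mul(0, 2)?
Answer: 11664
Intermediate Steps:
Function('t')(G, s) = 0
h = -18 (h = Mul(-6, Add(Mul(1, 0), 3)) = Mul(-6, Add(0, 3)) = Mul(-6, 3) = -18)
Function('z')(w, W) = 108 (Function('z')(w, W) = Mul(3, Mul(Mul(-2, -18), 1)) = Mul(3, Mul(36, 1)) = Mul(3, 36) = 108)
Pow(Function('z')(15, Function('O')(2, 1)), 2) = Pow(108, 2) = 11664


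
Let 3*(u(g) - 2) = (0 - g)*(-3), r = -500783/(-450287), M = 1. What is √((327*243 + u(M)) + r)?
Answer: √16112217592644937/450287 ≈ 281.90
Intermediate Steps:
r = 500783/450287 (r = -500783*(-1/450287) = 500783/450287 ≈ 1.1121)
u(g) = 2 + g (u(g) = 2 + ((0 - g)*(-3))/3 = 2 + (-g*(-3))/3 = 2 + (3*g)/3 = 2 + g)
√((327*243 + u(M)) + r) = √((327*243 + (2 + 1)) + 500783/450287) = √((79461 + 3) + 500783/450287) = √(79464 + 500783/450287) = √(35782106951/450287) = √16112217592644937/450287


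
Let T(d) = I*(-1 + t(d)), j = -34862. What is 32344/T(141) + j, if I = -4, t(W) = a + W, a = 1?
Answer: -4923628/141 ≈ -34919.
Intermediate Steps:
t(W) = 1 + W
T(d) = -4*d (T(d) = -4*(-1 + (1 + d)) = -4*d)
32344/T(141) + j = 32344/((-4*141)) - 34862 = 32344/(-564) - 34862 = 32344*(-1/564) - 34862 = -8086/141 - 34862 = -4923628/141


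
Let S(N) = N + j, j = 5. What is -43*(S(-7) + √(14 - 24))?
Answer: 86 - 43*I*√10 ≈ 86.0 - 135.98*I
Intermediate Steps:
S(N) = 5 + N (S(N) = N + 5 = 5 + N)
-43*(S(-7) + √(14 - 24)) = -43*((5 - 7) + √(14 - 24)) = -43*(-2 + √(-10)) = -43*(-2 + I*√10) = 86 - 43*I*√10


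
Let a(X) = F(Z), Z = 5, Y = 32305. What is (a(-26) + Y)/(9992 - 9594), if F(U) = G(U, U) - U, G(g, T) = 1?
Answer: 32301/398 ≈ 81.158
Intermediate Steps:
F(U) = 1 - U
a(X) = -4 (a(X) = 1 - 1*5 = 1 - 5 = -4)
(a(-26) + Y)/(9992 - 9594) = (-4 + 32305)/(9992 - 9594) = 32301/398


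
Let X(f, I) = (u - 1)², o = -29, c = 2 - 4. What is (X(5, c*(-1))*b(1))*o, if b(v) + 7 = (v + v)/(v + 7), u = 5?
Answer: 3132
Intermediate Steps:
c = -2
b(v) = -7 + 2*v/(7 + v) (b(v) = -7 + (v + v)/(v + 7) = -7 + (2*v)/(7 + v) = -7 + 2*v/(7 + v))
X(f, I) = 16 (X(f, I) = (5 - 1)² = 4² = 16)
(X(5, c*(-1))*b(1))*o = (16*((-49 - 5*1)/(7 + 1)))*(-29) = (16*((-49 - 5)/8))*(-29) = (16*((⅛)*(-54)))*(-29) = (16*(-27/4))*(-29) = -108*(-29) = 3132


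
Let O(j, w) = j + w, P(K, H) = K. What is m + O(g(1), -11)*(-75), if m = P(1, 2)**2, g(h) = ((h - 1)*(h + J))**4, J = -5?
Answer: 826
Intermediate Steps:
g(h) = (-1 + h)**4*(-5 + h)**4 (g(h) = ((h - 1)*(h - 5))**4 = ((-1 + h)*(-5 + h))**4 = (-1 + h)**4*(-5 + h)**4)
m = 1 (m = 1**2 = 1)
m + O(g(1), -11)*(-75) = 1 + ((-1 + 1)**4*(-5 + 1)**4 - 11)*(-75) = 1 + (0**4*(-4)**4 - 11)*(-75) = 1 + (0*256 - 11)*(-75) = 1 + (0 - 11)*(-75) = 1 - 11*(-75) = 1 + 825 = 826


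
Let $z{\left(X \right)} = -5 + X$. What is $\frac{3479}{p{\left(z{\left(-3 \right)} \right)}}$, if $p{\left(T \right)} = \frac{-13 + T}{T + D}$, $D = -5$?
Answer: $\frac{6461}{3} \approx 2153.7$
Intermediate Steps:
$p{\left(T \right)} = \frac{-13 + T}{-5 + T}$ ($p{\left(T \right)} = \frac{-13 + T}{T - 5} = \frac{-13 + T}{-5 + T}$)
$\frac{3479}{p{\left(z{\left(-3 \right)} \right)}} = \frac{3479}{\frac{1}{-5 - 8} \left(-13 - 8\right)} = \frac{3479}{\frac{1}{-13} \left(-21\right)} = \frac{3479}{\left(- \frac{1}{13}\right) \left(-21\right)} = \frac{3479}{\frac{21}{13}} = 3479 \cdot \frac{13}{21} = \frac{6461}{3}$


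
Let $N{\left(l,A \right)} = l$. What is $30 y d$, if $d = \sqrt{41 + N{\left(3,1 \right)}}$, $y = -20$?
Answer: $- 1200 \sqrt{11} \approx -3979.9$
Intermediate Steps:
$d = 2 \sqrt{11}$ ($d = \sqrt{41 + 3} = \sqrt{44} = 2 \sqrt{11} \approx 6.6332$)
$30 y d = 30 \left(-20\right) 2 \sqrt{11} = - 600 \cdot 2 \sqrt{11} = - 1200 \sqrt{11}$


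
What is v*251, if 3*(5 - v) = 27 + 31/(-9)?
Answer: -19327/27 ≈ -715.81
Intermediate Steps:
v = -77/27 (v = 5 - (27 + 31/(-9))/3 = 5 - (27 + 31*(-⅑))/3 = 5 - (27 - 31/9)/3 = 5 - ⅓*212/9 = 5 - 212/27 = -77/27 ≈ -2.8519)
v*251 = -77/27*251 = -19327/27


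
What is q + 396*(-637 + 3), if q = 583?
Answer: -250481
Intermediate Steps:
q + 396*(-637 + 3) = 583 + 396*(-637 + 3) = 583 + 396*(-634) = 583 - 251064 = -250481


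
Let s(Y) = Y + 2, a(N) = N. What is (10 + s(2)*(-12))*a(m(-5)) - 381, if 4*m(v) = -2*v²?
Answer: 94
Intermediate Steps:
m(v) = -v²/2 (m(v) = (-2*v²)/4 = -v²/2)
s(Y) = 2 + Y
(10 + s(2)*(-12))*a(m(-5)) - 381 = (10 + (2 + 2)*(-12))*(-½*(-5)²) - 381 = (10 + 4*(-12))*(-½*25) - 381 = (10 - 48)*(-25/2) - 381 = -38*(-25/2) - 381 = 475 - 381 = 94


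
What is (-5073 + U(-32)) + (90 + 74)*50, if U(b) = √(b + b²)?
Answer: 3127 + 4*√62 ≈ 3158.5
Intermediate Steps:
(-5073 + U(-32)) + (90 + 74)*50 = (-5073 + √(-32*(1 - 32))) + (90 + 74)*50 = (-5073 + √(-32*(-31))) + 164*50 = (-5073 + √992) + 8200 = (-5073 + 4*√62) + 8200 = 3127 + 4*√62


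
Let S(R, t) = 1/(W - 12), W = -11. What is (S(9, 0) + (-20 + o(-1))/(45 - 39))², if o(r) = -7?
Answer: 43681/2116 ≈ 20.643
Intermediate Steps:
S(R, t) = -1/23 (S(R, t) = 1/(-11 - 12) = 1/(-23) = -1/23)
(S(9, 0) + (-20 + o(-1))/(45 - 39))² = (-1/23 + (-20 - 7)/(45 - 39))² = (-1/23 - 27/6)² = (-1/23 - 27*⅙)² = (-1/23 - 9/2)² = (-209/46)² = 43681/2116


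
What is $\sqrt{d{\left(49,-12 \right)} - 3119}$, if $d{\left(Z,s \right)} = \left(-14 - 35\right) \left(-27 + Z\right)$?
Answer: $i \sqrt{4197} \approx 64.784 i$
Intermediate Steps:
$d{\left(Z,s \right)} = 1323 - 49 Z$ ($d{\left(Z,s \right)} = - 49 \left(-27 + Z\right) = 1323 - 49 Z$)
$\sqrt{d{\left(49,-12 \right)} - 3119} = \sqrt{\left(1323 - 2401\right) - 3119} = \sqrt{-1078 - 3119} = \sqrt{-4197} = i \sqrt{4197}$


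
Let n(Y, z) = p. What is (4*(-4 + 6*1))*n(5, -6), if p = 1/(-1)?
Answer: -8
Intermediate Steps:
p = -1
n(Y, z) = -1
(4*(-4 + 6*1))*n(5, -6) = (4*(-4 + 6*1))*(-1) = (4*(-4 + 6))*(-1) = (4*2)*(-1) = 8*(-1) = -8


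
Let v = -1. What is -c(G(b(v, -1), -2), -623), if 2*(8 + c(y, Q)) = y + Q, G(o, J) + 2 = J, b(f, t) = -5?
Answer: 643/2 ≈ 321.50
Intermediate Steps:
G(o, J) = -2 + J
c(y, Q) = -8 + Q/2 + y/2 (c(y, Q) = -8 + (y + Q)/2 = -8 + (Q + y)/2 = -8 + (Q/2 + y/2) = -8 + Q/2 + y/2)
-c(G(b(v, -1), -2), -623) = -(-8 + (½)*(-623) + (-2 - 2)/2) = -(-8 - 623/2 + (½)*(-4)) = -(-8 - 623/2 - 2) = -1*(-643/2) = 643/2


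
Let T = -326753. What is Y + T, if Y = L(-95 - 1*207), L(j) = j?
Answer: -327055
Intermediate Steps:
Y = -302 (Y = -95 - 1*207 = -95 - 207 = -302)
Y + T = -302 - 326753 = -327055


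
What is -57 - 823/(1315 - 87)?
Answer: -70819/1228 ≈ -57.670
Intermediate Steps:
-57 - 823/(1315 - 87) = -57 - 823/1228 = -70819/1228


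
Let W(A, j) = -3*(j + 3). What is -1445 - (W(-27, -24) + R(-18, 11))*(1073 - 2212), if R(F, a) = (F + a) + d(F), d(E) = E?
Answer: 41837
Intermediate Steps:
W(A, j) = -9 - 3*j (W(A, j) = -3*(3 + j) = -9 - 3*j)
R(F, a) = a + 2*F (R(F, a) = (F + a) + F = a + 2*F)
-1445 - (W(-27, -24) + R(-18, 11))*(1073 - 2212) = -1445 - ((-9 - 3*(-24)) + (11 + 2*(-18)))*(1073 - 2212) = -1445 - ((-9 + 72) + (11 - 36))*(-1139) = -1445 - (63 - 25)*(-1139) = -1445 - 38*(-1139) = -1445 - 1*(-43282) = -1445 + 43282 = 41837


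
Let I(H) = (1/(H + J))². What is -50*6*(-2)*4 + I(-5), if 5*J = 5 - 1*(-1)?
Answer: 866425/361 ≈ 2400.1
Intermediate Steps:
J = 6/5 (J = (5 - 1*(-1))/5 = (5 + 1)/5 = (⅕)*6 = 6/5 ≈ 1.2000)
I(H) = (6/5 + H)⁻² (I(H) = (1/(H + 6/5))² = (1/(6/5 + H))² = (6/5 + H)⁻²)
-50*6*(-2)*4 + I(-5) = -50*6*(-2)*4 + 25/(6 + 5*(-5))² = -(-600)*4 + 25/(6 - 25)² = -50*(-48) + 25/(-19)² = 2400 + 25*(1/361) = 2400 + 25/361 = 866425/361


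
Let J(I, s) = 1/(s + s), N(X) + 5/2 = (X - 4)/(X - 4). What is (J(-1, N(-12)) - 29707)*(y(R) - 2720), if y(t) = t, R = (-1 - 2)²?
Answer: 241609742/3 ≈ 8.0537e+7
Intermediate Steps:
N(X) = -3/2 (N(X) = -5/2 + (X - 4)/(X - 4) = -5/2 + (-4 + X)/(-4 + X) = -5/2 + 1 = -3/2)
R = 9 (R = (-3)² = 9)
J(I, s) = 1/(2*s)
(J(-1, N(-12)) - 29707)*(y(R) - 2720) = (1/(2*(-3/2)) - 29707)*(9 - 2720) = ((½)*(-⅔) - 29707)*(-2711) = (-⅓ - 29707)*(-2711) = -89122/3*(-2711) = 241609742/3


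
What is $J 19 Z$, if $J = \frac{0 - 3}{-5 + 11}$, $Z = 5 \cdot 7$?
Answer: $- \frac{665}{2} \approx -332.5$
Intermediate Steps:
$Z = 35$
$J = - \frac{1}{2}$ ($J = - \frac{3}{6} = \left(-3\right) \frac{1}{6} = - \frac{1}{2} \approx -0.5$)
$J 19 Z = \left(- \frac{1}{2}\right) 19 \cdot 35 = \left(- \frac{19}{2}\right) 35 = - \frac{665}{2}$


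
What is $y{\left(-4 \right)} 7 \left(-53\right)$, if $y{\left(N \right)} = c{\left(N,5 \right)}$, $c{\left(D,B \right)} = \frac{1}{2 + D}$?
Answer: $\frac{371}{2} \approx 185.5$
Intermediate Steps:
$y{\left(N \right)} = \frac{1}{2 + N}$
$y{\left(-4 \right)} 7 \left(-53\right) = \frac{1}{2 - 4} \cdot 7 \left(-53\right) = \frac{1}{-2} \cdot 7 \left(-53\right) = \left(- \frac{1}{2}\right) 7 \left(-53\right) = \left(- \frac{7}{2}\right) \left(-53\right) = \frac{371}{2}$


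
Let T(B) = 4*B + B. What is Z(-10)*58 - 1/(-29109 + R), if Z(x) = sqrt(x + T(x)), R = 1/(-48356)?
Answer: 48356/1407594805 + 116*I*sqrt(15) ≈ 3.4354e-5 + 449.27*I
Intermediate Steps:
T(B) = 5*B
R = -1/48356 ≈ -2.0680e-5
Z(x) = sqrt(6)*sqrt(x) (Z(x) = sqrt(x + 5*x) = sqrt(6*x) = sqrt(6)*sqrt(x))
Z(-10)*58 - 1/(-29109 + R) = (sqrt(6)*sqrt(-10))*58 - 1/(-29109 - 1/48356) = (sqrt(6)*(I*sqrt(10)))*58 - 1/(-1407594805/48356) = (2*I*sqrt(15))*58 - 1*(-48356/1407594805) = 116*I*sqrt(15) + 48356/1407594805 = 48356/1407594805 + 116*I*sqrt(15)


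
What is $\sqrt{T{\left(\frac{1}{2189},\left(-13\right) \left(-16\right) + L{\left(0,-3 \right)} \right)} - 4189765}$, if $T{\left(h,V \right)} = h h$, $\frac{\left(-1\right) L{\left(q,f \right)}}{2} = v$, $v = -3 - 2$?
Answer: $\frac{2 i \sqrt{5019046233891}}{2189} \approx 2046.9 i$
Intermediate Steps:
$v = -5$
$L{\left(q,f \right)} = 10$ ($L{\left(q,f \right)} = \left(-2\right) \left(-5\right) = 10$)
$T{\left(h,V \right)} = h^{2}$
$\sqrt{T{\left(\frac{1}{2189},\left(-13\right) \left(-16\right) + L{\left(0,-3 \right)} \right)} - 4189765} = \sqrt{\left(\frac{1}{2189}\right)^{2} - 4189765} = \sqrt{\frac{1}{4791721} - 4189765} = \sqrt{- \frac{20076184935564}{4791721}} = \frac{2 i \sqrt{5019046233891}}{2189}$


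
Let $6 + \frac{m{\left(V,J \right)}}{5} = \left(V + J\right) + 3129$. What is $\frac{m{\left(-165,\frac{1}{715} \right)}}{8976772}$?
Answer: $\frac{2114971}{1283678396} \approx 0.0016476$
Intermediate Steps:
$m{\left(V,J \right)} = 15615 + 5 J + 5 V$ ($m{\left(V,J \right)} = -30 + 5 \left(\left(V + J\right) + 3129\right) = -30 + 5 \left(\left(J + V\right) + 3129\right) = -30 + 5 \left(3129 + J + V\right) = -30 + \left(15645 + 5 J + 5 V\right) = 15615 + 5 J + 5 V$)
$\frac{m{\left(-165,\frac{1}{715} \right)}}{8976772} = \frac{15615 + \frac{5}{715} + 5 \left(-165\right)}{8976772} = \left(15615 + 5 \cdot \frac{1}{715} - 825\right) \frac{1}{8976772} = \left(15615 + \frac{1}{143} - 825\right) \frac{1}{8976772} = \frac{2114971}{143} \cdot \frac{1}{8976772} = \frac{2114971}{1283678396}$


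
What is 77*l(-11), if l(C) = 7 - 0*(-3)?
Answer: 539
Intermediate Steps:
l(C) = 7 (l(C) = 7 - 1*0 = 7 + 0 = 7)
77*l(-11) = 77*7 = 539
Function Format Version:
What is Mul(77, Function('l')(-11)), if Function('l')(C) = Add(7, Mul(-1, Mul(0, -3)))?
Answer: 539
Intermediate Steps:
Function('l')(C) = 7 (Function('l')(C) = Add(7, Mul(-1, 0)) = Add(7, 0) = 7)
Mul(77, Function('l')(-11)) = Mul(77, 7) = 539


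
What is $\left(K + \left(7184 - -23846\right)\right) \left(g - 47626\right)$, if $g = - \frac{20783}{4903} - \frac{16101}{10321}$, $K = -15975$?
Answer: $- \frac{36287864773068120}{50603863} \approx -7.171 \cdot 10^{8}$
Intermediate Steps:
$g = - \frac{293444546}{50603863}$ ($g = \left(-20783\right) \frac{1}{4903} - \frac{16101}{10321} = - \frac{20783}{4903} - \frac{16101}{10321} = - \frac{293444546}{50603863} \approx -5.7989$)
$\left(K + \left(7184 - -23846\right)\right) \left(g - 47626\right) = \left(-15975 + \left(7184 - -23846\right)\right) \left(- \frac{293444546}{50603863} - 47626\right) = \left(-15975 + \left(7184 + 23846\right)\right) \left(- \frac{2410353023784}{50603863}\right) = \left(-15975 + 31030\right) \left(- \frac{2410353023784}{50603863}\right) = 15055 \left(- \frac{2410353023784}{50603863}\right) = - \frac{36287864773068120}{50603863}$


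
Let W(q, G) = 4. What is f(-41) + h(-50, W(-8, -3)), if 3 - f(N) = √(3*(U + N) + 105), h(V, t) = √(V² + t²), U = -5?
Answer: 3 + 2*√629 - I*√33 ≈ 53.16 - 5.7446*I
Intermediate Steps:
f(N) = 3 - √(90 + 3*N) (f(N) = 3 - √(3*(-5 + N) + 105) = 3 - √((-15 + 3*N) + 105) = 3 - √(90 + 3*N))
f(-41) + h(-50, W(-8, -3)) = (3 - √(90 + 3*(-41))) + √((-50)² + 4²) = (3 - √(90 - 123)) + √(2500 + 16) = (3 - √(-33)) + √2516 = (3 - I*√33) + 2*√629 = 3 + 2*√629 - I*√33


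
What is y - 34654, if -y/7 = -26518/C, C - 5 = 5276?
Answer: -182822148/5281 ≈ -34619.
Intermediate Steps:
C = 5281 (C = 5 + 5276 = 5281)
y = 185626/5281 (y = -(-185626)/5281 = -7*(-26518/5281) = 185626/5281 ≈ 35.150)
y - 34654 = 185626/5281 - 34654 = -182822148/5281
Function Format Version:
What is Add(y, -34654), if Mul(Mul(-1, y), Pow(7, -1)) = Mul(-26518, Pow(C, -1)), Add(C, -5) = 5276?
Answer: Rational(-182822148, 5281) ≈ -34619.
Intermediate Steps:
C = 5281 (C = Add(5, 5276) = 5281)
y = Rational(185626, 5281) (y = Mul(-7, Mul(-26518, Pow(5281, -1))) = Mul(-7, Mul(-26518, Rational(1, 5281))) = Mul(-7, Rational(-26518, 5281)) = Rational(185626, 5281) ≈ 35.150)
Add(y, -34654) = Add(Rational(185626, 5281), -34654) = Rational(-182822148, 5281)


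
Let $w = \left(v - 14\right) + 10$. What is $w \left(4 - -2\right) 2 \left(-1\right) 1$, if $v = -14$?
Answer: $216$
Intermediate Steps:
$w = -18$ ($w = \left(-14 - 14\right) + 10 = -28 + 10 = -18$)
$w \left(4 - -2\right) 2 \left(-1\right) 1 = - 18 \left(4 - -2\right) 2 \left(-1\right) 1 = - 18 \left(4 + 2\right) \left(\left(-2\right) 1\right) = \left(-18\right) 6 \left(-2\right) = \left(-108\right) \left(-2\right) = 216$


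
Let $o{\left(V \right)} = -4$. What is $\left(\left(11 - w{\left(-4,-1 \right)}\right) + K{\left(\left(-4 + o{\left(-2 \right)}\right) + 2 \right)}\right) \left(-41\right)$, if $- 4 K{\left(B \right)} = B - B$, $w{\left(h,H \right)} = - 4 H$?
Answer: $-287$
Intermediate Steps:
$K{\left(B \right)} = 0$ ($K{\left(B \right)} = - \frac{B - B}{4} = \left(- \frac{1}{4}\right) 0 = 0$)
$\left(\left(11 - w{\left(-4,-1 \right)}\right) + K{\left(\left(-4 + o{\left(-2 \right)}\right) + 2 \right)}\right) \left(-41\right) = \left(\left(11 - \left(-4\right) \left(-1\right)\right) + 0\right) \left(-41\right) = \left(\left(11 - 4\right) + 0\right) \left(-41\right) = \left(7 + 0\right) \left(-41\right) = 7 \left(-41\right) = -287$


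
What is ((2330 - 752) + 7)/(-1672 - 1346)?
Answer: -1585/3018 ≈ -0.52518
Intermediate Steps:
((2330 - 752) + 7)/(-1672 - 1346) = (1578 + 7)/(-3018) = 1585*(-1/3018) = -1585/3018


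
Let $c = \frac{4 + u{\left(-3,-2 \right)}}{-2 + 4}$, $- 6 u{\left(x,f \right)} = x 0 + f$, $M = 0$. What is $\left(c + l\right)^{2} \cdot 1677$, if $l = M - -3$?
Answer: $\frac{537199}{12} \approx 44767.0$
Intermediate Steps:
$u{\left(x,f \right)} = - \frac{f}{6}$ ($u{\left(x,f \right)} = - \frac{x 0 + f}{6} = - \frac{0 + f}{6} = - \frac{f}{6}$)
$l = 3$ ($l = 0 - -3 = 0 + 3 = 3$)
$c = \frac{13}{6}$ ($c = \frac{4 - - \frac{1}{3}}{-2 + 4} = \frac{4 + \frac{1}{3}}{2} = \frac{13}{3} \cdot \frac{1}{2} = \frac{13}{6} \approx 2.1667$)
$\left(c + l\right)^{2} \cdot 1677 = \left(\frac{13}{6} + 3\right)^{2} \cdot 1677 = \left(\frac{31}{6}\right)^{2} \cdot 1677 = \frac{961}{36} \cdot 1677 = \frac{537199}{12}$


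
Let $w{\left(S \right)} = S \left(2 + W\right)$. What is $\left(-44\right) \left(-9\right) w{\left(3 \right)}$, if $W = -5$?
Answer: $-3564$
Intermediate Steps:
$w{\left(S \right)} = - 3 S$ ($w{\left(S \right)} = S \left(2 - 5\right) = S \left(-3\right) = - 3 S$)
$\left(-44\right) \left(-9\right) w{\left(3 \right)} = \left(-44\right) \left(-9\right) \left(\left(-3\right) 3\right) = 396 \left(-9\right) = -3564$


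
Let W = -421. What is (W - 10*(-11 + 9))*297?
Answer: -119097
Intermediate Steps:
(W - 10*(-11 + 9))*297 = (-421 - 10*(-11 + 9))*297 = (-421 - 10*(-2))*297 = (-421 + 20)*297 = -401*297 = -119097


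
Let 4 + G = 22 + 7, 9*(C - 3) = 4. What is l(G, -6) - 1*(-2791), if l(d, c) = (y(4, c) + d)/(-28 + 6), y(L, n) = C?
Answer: 276181/99 ≈ 2789.7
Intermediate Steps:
C = 31/9 (C = 3 + (⅑)*4 = 3 + 4/9 = 31/9 ≈ 3.4444)
G = 25 (G = -4 + (22 + 7) = -4 + 29 = 25)
y(L, n) = 31/9
l(d, c) = -31/198 - d/22 (l(d, c) = (31/9 + d)/(-28 + 6) = (31/9 + d)/(-22) = (31/9 + d)*(-1/22) = -31/198 - d/22)
l(G, -6) - 1*(-2791) = (-31/198 - 1/22*25) - 1*(-2791) = (-31/198 - 25/22) + 2791 = -128/99 + 2791 = 276181/99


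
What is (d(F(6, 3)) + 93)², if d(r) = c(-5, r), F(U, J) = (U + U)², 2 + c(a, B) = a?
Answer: 7396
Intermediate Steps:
c(a, B) = -2 + a
F(U, J) = 4*U² (F(U, J) = (2*U)² = 4*U²)
d(r) = -7 (d(r) = -2 - 5 = -7)
(d(F(6, 3)) + 93)² = (-7 + 93)² = 86² = 7396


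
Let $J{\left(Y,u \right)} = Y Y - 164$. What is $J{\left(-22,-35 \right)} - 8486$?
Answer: $-8166$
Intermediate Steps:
$J{\left(Y,u \right)} = -164 + Y^{2}$ ($J{\left(Y,u \right)} = Y^{2} - 164 = -164 + Y^{2}$)
$J{\left(-22,-35 \right)} - 8486 = \left(-164 + \left(-22\right)^{2}\right) - 8486 = \left(-164 + 484\right) - 8486 = 320 - 8486 = -8166$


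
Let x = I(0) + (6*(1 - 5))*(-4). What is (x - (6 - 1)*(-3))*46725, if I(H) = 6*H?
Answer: 5186475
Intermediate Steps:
x = 96 (x = 6*0 + (6*(1 - 5))*(-4) = 0 + (6*(-4))*(-4) = 0 - 24*(-4) = 0 + 96 = 96)
(x - (6 - 1)*(-3))*46725 = (96 - (6 - 1)*(-3))*46725 = (96 - 5*(-3))*46725 = (96 - 1*(-15))*46725 = (96 + 15)*46725 = 111*46725 = 5186475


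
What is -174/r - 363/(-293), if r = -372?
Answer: 31003/18166 ≈ 1.7066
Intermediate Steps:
-174/r - 363/(-293) = -174/(-372) - 363/(-293) = -174*(-1/372) - 363*(-1/293) = 29/62 + 363/293 = 31003/18166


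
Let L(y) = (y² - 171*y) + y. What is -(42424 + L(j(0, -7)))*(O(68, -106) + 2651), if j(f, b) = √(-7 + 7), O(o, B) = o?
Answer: -115350856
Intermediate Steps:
j(f, b) = 0 (j(f, b) = √0 = 0)
L(y) = y² - 170*y
-(42424 + L(j(0, -7)))*(O(68, -106) + 2651) = -(42424 + 0*(-170 + 0))*(68 + 2651) = -(42424 + 0*(-170))*2719 = -(42424 + 0)*2719 = -42424*2719 = -1*115350856 = -115350856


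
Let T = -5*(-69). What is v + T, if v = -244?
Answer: 101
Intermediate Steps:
T = 345
v + T = -244 + 345 = 101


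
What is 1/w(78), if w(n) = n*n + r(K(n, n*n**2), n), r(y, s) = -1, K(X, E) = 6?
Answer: 1/6083 ≈ 0.00016439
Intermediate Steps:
w(n) = -1 + n**2 (w(n) = n*n - 1 = n**2 - 1 = -1 + n**2)
1/w(78) = 1/(-1 + 78**2) = 1/(-1 + 6084) = 1/6083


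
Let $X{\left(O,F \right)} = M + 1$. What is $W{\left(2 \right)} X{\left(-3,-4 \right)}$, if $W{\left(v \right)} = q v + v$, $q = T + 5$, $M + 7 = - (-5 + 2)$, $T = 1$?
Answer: $-42$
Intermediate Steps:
$M = -4$ ($M = -7 - \left(-5 + 2\right) = -7 - -3 = -7 + 3 = -4$)
$q = 6$ ($q = 1 + 5 = 6$)
$W{\left(v \right)} = 7 v$ ($W{\left(v \right)} = 6 v + v = 7 v$)
$X{\left(O,F \right)} = -3$ ($X{\left(O,F \right)} = -4 + 1 = -3$)
$W{\left(2 \right)} X{\left(-3,-4 \right)} = 7 \cdot 2 \left(-3\right) = 14 \left(-3\right) = -42$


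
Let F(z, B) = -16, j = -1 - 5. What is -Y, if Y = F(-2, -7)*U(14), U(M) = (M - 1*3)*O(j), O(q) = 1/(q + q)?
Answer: -44/3 ≈ -14.667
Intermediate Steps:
j = -6
O(q) = 1/(2*q)
U(M) = ¼ - M/12 (U(M) = (M - 1*3)*((½)/(-6)) = (M - 3)*((½)*(-⅙)) = (-3 + M)*(-1/12) = ¼ - M/12)
Y = 44/3 (Y = -16*(¼ - 1/12*14) = -16*(¼ - 7/6) = -16*(-11/12) = 44/3 ≈ 14.667)
-Y = -1*44/3 = -44/3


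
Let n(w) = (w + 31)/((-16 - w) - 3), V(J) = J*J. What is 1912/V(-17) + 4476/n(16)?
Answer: -45184876/13583 ≈ -3326.6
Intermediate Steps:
V(J) = J**2
n(w) = (31 + w)/(-19 - w)
1912/V(-17) + 4476/n(16) = 1912/((-17)**2) + 4476/(((-31 - 1*16)/(19 + 16))) = 1912/289 + 4476/(((-31 - 16)/35)) = 1912*(1/289) + 4476/(((1/35)*(-47))) = 1912/289 + 4476/(-47/35) = 1912/289 + 4476*(-35/47) = 1912/289 - 156660/47 = -45184876/13583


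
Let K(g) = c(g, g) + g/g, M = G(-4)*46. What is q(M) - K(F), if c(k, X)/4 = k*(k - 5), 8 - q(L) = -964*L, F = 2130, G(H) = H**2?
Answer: -17395489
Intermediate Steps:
M = 736 (M = (-4)**2*46 = 16*46 = 736)
q(L) = 8 + 964*L (q(L) = 8 - (-964)*L = 8 + 964*L)
c(k, X) = 4*k*(-5 + k) (c(k, X) = 4*(k*(k - 5)) = 4*(k*(-5 + k)) = 4*k*(-5 + k))
K(g) = 1 + 4*g*(-5 + g) (K(g) = 4*g*(-5 + g) + g/g = 4*g*(-5 + g) + 1 = 1 + 4*g*(-5 + g))
q(M) - K(F) = (8 + 964*736) - (1 + 4*2130*(-5 + 2130)) = (8 + 709504) - (1 + 4*2130*2125) = 709512 - (1 + 18105000) = 709512 - 1*18105001 = 709512 - 18105001 = -17395489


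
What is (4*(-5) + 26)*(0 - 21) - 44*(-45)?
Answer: 1854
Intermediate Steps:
(4*(-5) + 26)*(0 - 21) - 44*(-45) = (-20 + 26)*(-21) + 1980 = 6*(-21) + 1980 = -126 + 1980 = 1854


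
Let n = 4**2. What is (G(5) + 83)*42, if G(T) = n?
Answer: 4158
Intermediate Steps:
n = 16
G(T) = 16
(G(5) + 83)*42 = (16 + 83)*42 = 99*42 = 4158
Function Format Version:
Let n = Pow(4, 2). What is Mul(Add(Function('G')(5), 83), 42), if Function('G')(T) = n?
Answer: 4158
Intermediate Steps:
n = 16
Function('G')(T) = 16
Mul(Add(Function('G')(5), 83), 42) = Mul(Add(16, 83), 42) = Mul(99, 42) = 4158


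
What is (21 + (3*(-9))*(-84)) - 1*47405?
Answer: -45116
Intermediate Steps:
(21 + (3*(-9))*(-84)) - 1*47405 = (21 - 27*(-84)) - 47405 = (21 + 2268) - 47405 = 2289 - 47405 = -45116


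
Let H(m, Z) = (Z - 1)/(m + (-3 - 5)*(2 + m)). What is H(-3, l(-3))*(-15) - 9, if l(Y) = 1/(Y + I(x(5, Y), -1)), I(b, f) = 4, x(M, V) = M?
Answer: -9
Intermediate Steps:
l(Y) = 1/(4 + Y) (l(Y) = 1/(Y + 4) = 1/(4 + Y))
H(m, Z) = (-1 + Z)/(-16 - 7*m) (H(m, Z) = (-1 + Z)/(m - 8*(2 + m)) = (-1 + Z)/(m + (-16 - 8*m)) = (-1 + Z)/(-16 - 7*m))
H(-3, l(-3))*(-15) - 9 = ((1 - 1/(4 - 3))/(16 + 7*(-3)))*(-15) - 9 = ((1 - 1/1)/(16 - 21))*(-15) - 9 = ((1 - 1*1)/(-5))*(-15) - 9 = -(1 - 1)/5*(-15) - 9 = -1/5*0*(-15) - 9 = 0*(-15) - 9 = 0 - 9 = -9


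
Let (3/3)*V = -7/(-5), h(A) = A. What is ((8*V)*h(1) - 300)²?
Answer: 2085136/25 ≈ 83406.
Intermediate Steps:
V = 7/5 (V = -7/(-5) = -7*(-⅕) = 7/5 ≈ 1.4000)
((8*V)*h(1) - 300)² = ((8*(7/5))*1 - 300)² = ((56/5)*1 - 300)² = (56/5 - 300)² = (-1444/5)² = 2085136/25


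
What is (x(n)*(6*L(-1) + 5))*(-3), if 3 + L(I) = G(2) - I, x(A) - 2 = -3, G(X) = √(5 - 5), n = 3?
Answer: -21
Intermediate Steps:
G(X) = 0 (G(X) = √0 = 0)
x(A) = -1 (x(A) = 2 - 3 = -1)
L(I) = -3 - I (L(I) = -3 + (0 - I) = -3 - I)
(x(n)*(6*L(-1) + 5))*(-3) = -(6*(-3 - 1*(-1)) + 5)*(-3) = -(6*(-3 + 1) + 5)*(-3) = -(6*(-2) + 5)*(-3) = -(-12 + 5)*(-3) = -1*(-7)*(-3) = 7*(-3) = -21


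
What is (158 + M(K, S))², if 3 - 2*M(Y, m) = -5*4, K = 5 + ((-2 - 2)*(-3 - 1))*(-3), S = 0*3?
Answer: 114921/4 ≈ 28730.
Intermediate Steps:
S = 0
K = -43 (K = 5 - 4*(-4)*(-3) = 5 + 16*(-3) = 5 - 48 = -43)
M(Y, m) = 23/2 (M(Y, m) = 3/2 - (-5)*4/2 = 3/2 - ½*(-20) = 3/2 + 10 = 23/2)
(158 + M(K, S))² = (158 + 23/2)² = (339/2)² = 114921/4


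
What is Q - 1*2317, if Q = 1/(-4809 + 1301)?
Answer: -8128037/3508 ≈ -2317.0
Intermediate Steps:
Q = -1/3508 (Q = 1/(-3508) = -1/3508 ≈ -0.00028506)
Q - 1*2317 = -1/3508 - 1*2317 = -1/3508 - 2317 = -8128037/3508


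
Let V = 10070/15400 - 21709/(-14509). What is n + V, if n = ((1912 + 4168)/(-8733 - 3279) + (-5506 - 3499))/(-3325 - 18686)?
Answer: 4462591101797/1743692490540 ≈ 2.5593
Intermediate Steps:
V = 4367493/2031260 (V = 10070*(1/15400) - 21709*(-1/14509) = 1007/1540 + 21709/14509 = 4367493/2031260 ≈ 2.1501)
n = 27043535/66099033 (n = (6080/(-12012) - 9005)/(-22011) = (6080*(-1/12012) - 9005)*(-1/22011) = (-1520/3003 - 9005)*(-1/22011) = -27043535/3003*(-1/22011) = 27043535/66099033 ≈ 0.40914)
n + V = 27043535/66099033 + 4367493/2031260 = 4462591101797/1743692490540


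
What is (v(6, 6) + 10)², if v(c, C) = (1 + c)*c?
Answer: 2704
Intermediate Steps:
v(c, C) = c*(1 + c)
(v(6, 6) + 10)² = (6*(1 + 6) + 10)² = (6*7 + 10)² = (42 + 10)² = 52² = 2704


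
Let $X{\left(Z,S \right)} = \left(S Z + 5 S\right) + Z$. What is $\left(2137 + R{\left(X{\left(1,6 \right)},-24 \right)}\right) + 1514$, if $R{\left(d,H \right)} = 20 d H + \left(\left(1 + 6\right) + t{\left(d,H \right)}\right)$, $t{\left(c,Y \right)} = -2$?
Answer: $-14104$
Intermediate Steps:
$X{\left(Z,S \right)} = Z + 5 S + S Z$ ($X{\left(Z,S \right)} = \left(5 S + S Z\right) + Z = Z + 5 S + S Z$)
$R{\left(d,H \right)} = 5 + 20 H d$ ($R{\left(d,H \right)} = 20 d H + \left(\left(1 + 6\right) - 2\right) = 20 H d + \left(7 - 2\right) = 20 H d + 5 = 5 + 20 H d$)
$\left(2137 + R{\left(X{\left(1,6 \right)},-24 \right)}\right) + 1514 = \left(2137 + \left(5 + 20 \left(-24\right) \left(1 + 5 \cdot 6 + 6 \cdot 1\right)\right)\right) + 1514 = \left(2137 + \left(5 + 20 \left(-24\right) \left(1 + 30 + 6\right)\right)\right) + 1514 = \left(2137 + \left(5 + 20 \left(-24\right) 37\right)\right) + 1514 = \left(2137 + \left(5 - 17760\right)\right) + 1514 = \left(2137 - 17755\right) + 1514 = -15618 + 1514 = -14104$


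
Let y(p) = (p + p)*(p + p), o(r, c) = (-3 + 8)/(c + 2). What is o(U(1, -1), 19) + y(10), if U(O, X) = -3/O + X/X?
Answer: 8405/21 ≈ 400.24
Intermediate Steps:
U(O, X) = 1 - 3/O (U(O, X) = -3/O + 1 = 1 - 3/O)
o(r, c) = 5/(2 + c)
y(p) = 4*p**2 (y(p) = (2*p)*(2*p) = 4*p**2)
o(U(1, -1), 19) + y(10) = 5/(2 + 19) + 4*10**2 = 5/21 + 4*100 = 5*(1/21) + 400 = 5/21 + 400 = 8405/21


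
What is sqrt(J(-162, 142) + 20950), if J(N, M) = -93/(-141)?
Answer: 3*sqrt(5142223)/47 ≈ 144.74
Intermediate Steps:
J(N, M) = 31/47 (J(N, M) = -93*(-1/141) = 31/47)
sqrt(J(-162, 142) + 20950) = sqrt(31/47 + 20950) = sqrt(984681/47) = 3*sqrt(5142223)/47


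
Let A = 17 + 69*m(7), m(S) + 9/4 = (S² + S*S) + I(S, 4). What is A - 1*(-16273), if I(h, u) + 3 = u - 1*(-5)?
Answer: 93243/4 ≈ 23311.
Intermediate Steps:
I(h, u) = 2 + u (I(h, u) = -3 + (u - 1*(-5)) = -3 + (u + 5) = -3 + (5 + u) = 2 + u)
m(S) = 15/4 + 2*S² (m(S) = -9/4 + ((S² + S*S) + (2 + 4)) = -9/4 + ((S² + S²) + 6) = -9/4 + (2*S² + 6) = -9/4 + (6 + 2*S²) = 15/4 + 2*S²)
A = 28151/4 (A = 17 + 69*(15/4 + 2*7²) = 17 + 69*(15/4 + 2*49) = 17 + 69*(15/4 + 98) = 17 + 69*(407/4) = 17 + 28083/4 = 28151/4 ≈ 7037.8)
A - 1*(-16273) = 28151/4 - 1*(-16273) = 28151/4 + 16273 = 93243/4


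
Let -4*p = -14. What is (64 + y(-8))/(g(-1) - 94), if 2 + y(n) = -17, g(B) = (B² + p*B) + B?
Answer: -6/13 ≈ -0.46154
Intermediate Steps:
p = 7/2 (p = -¼*(-14) = 7/2 ≈ 3.5000)
g(B) = B² + 9*B/2 (g(B) = (B² + 7*B/2) + B = B² + 9*B/2)
y(n) = -19 (y(n) = -2 - 17 = -19)
(64 + y(-8))/(g(-1) - 94) = (64 - 19)/((½)*(-1)*(9 + 2*(-1)) - 94) = 45/((½)*(-1)*(9 - 2) - 94) = 45/((½)*(-1)*7 - 94) = 45/(-7/2 - 94) = 45/(-195/2) = 45*(-2/195) = -6/13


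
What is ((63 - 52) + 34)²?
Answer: 2025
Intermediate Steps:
((63 - 52) + 34)² = (11 + 34)² = 45² = 2025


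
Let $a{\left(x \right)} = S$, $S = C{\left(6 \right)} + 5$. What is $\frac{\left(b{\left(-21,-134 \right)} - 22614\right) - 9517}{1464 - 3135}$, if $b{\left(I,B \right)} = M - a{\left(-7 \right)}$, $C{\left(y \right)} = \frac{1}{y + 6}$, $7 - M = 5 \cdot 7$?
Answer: $\frac{385969}{20052} \approx 19.248$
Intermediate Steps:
$M = -28$ ($M = 7 - 5 \cdot 7 = 7 - 35 = -28$)
$C{\left(y \right)} = \frac{1}{6 + y}$
$S = \frac{61}{12}$ ($S = \frac{1}{6 + 6} + 5 = \frac{1}{12} + 5 = \frac{61}{12} \approx 5.0833$)
$a{\left(x \right)} = \frac{61}{12}$
$b{\left(I,B \right)} = - \frac{397}{12}$ ($b{\left(I,B \right)} = -28 - \frac{61}{12} = - \frac{397}{12}$)
$\frac{\left(b{\left(-21,-134 \right)} - 22614\right) - 9517}{1464 - 3135} = \frac{\left(- \frac{397}{12} - 22614\right) - 9517}{1464 - 3135} = \frac{- \frac{271765}{12} - 9517}{-1671} = \left(- \frac{385969}{12}\right) \left(- \frac{1}{1671}\right) = \frac{385969}{20052}$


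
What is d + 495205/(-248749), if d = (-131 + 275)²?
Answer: 5157564059/248749 ≈ 20734.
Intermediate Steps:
d = 20736 (d = 144² = 20736)
d + 495205/(-248749) = 20736 + 495205/(-248749) = 20736 + 495205*(-1/248749) = 20736 - 495205/248749 = 5157564059/248749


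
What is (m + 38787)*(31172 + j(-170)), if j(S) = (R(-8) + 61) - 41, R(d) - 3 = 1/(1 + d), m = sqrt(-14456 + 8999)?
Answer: 1209954924 + 218364*I*sqrt(5457)/7 ≈ 1.21e+9 + 2.3044e+6*I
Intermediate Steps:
m = I*sqrt(5457) (m = sqrt(-5457) = I*sqrt(5457) ≈ 73.871*I)
R(d) = 3 + 1/(1 + d)
j(S) = 160/7 (j(S) = ((4 + 3*(-8))/(1 - 8) + 61) - 41 = ((4 - 24)/(-7) + 61) - 41 = (-1/7*(-20) + 61) - 41 = (20/7 + 61) - 41 = 447/7 - 41 = 160/7)
(m + 38787)*(31172 + j(-170)) = (I*sqrt(5457) + 38787)*(31172 + 160/7) = (38787 + I*sqrt(5457))*(218364/7) = 1209954924 + 218364*I*sqrt(5457)/7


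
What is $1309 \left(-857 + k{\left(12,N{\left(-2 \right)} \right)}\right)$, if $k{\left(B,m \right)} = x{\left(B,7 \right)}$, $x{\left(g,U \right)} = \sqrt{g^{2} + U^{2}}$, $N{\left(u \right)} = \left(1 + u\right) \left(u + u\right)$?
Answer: $-1121813 + 1309 \sqrt{193} \approx -1.1036 \cdot 10^{6}$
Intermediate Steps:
$N{\left(u \right)} = 2 u \left(1 + u\right)$ ($N{\left(u \right)} = \left(1 + u\right) 2 u = 2 u \left(1 + u\right)$)
$x{\left(g,U \right)} = \sqrt{U^{2} + g^{2}}$
$k{\left(B,m \right)} = \sqrt{49 + B^{2}}$ ($k{\left(B,m \right)} = \sqrt{7^{2} + B^{2}} = \sqrt{49 + B^{2}}$)
$1309 \left(-857 + k{\left(12,N{\left(-2 \right)} \right)}\right) = 1309 \left(-857 + \sqrt{49 + 12^{2}}\right) = 1309 \left(-857 + \sqrt{49 + 144}\right) = 1309 \left(-857 + \sqrt{193}\right) = -1121813 + 1309 \sqrt{193}$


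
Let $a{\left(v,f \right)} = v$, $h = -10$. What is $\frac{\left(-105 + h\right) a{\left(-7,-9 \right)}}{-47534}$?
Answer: $- \frac{805}{47534} \approx -0.016935$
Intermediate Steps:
$\frac{\left(-105 + h\right) a{\left(-7,-9 \right)}}{-47534} = \frac{\left(-105 - 10\right) \left(-7\right)}{-47534} = \left(-115\right) \left(-7\right) \left(- \frac{1}{47534}\right) = 805 \left(- \frac{1}{47534}\right) = - \frac{805}{47534}$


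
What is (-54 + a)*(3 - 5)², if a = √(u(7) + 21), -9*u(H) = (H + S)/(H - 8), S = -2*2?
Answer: -216 + 32*√3/3 ≈ -197.52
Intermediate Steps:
S = -4 (S = -1*4 = -4)
u(H) = -(-4 + H)/(9*(-8 + H)) (u(H) = -(H - 4)/(9*(H - 8)) = -(-4 + H)/(9*(-8 + H)))
a = 8*√3/3 (a = √((4 - 1*7)/(9*(-8 + 7)) + 21) = √((⅑)*(4 - 7)/(-1) + 21) = √((⅑)*(-1)*(-3) + 21) = √(⅓ + 21) = √(64/3) = 8*√3/3 ≈ 4.6188)
(-54 + a)*(3 - 5)² = (-54 + 8*√3/3)*(3 - 5)² = (-54 + 8*√3/3)*(-2)² = (-54 + 8*√3/3)*4 = -216 + 32*√3/3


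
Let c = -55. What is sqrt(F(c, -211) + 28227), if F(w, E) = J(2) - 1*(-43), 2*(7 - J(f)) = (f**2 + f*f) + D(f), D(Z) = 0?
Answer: 7*sqrt(577) ≈ 168.15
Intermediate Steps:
J(f) = 7 - f**2 (J(f) = 7 - ((f**2 + f*f) + 0)/2 = 7 - ((f**2 + f**2) + 0)/2 = 7 - (2*f**2 + 0)/2 = 7 - f**2)
F(w, E) = 46 (F(w, E) = (7 - 1*2**2) - 1*(-43) = (7 - 1*4) + 43 = (7 - 4) + 43 = 3 + 43 = 46)
sqrt(F(c, -211) + 28227) = sqrt(46 + 28227) = sqrt(28273) = 7*sqrt(577)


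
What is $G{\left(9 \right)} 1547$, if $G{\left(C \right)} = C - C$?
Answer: $0$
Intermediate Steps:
$G{\left(C \right)} = 0$
$G{\left(9 \right)} 1547 = 0 \cdot 1547 = 0$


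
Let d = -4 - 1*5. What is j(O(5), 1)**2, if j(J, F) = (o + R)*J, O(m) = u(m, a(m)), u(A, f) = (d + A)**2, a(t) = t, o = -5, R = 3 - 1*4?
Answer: 9216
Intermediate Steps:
R = -1 (R = 3 - 4 = -1)
d = -9 (d = -4 - 5 = -9)
u(A, f) = (-9 + A)**2
O(m) = (-9 + m)**2
j(J, F) = -6*J (j(J, F) = (-5 - 1)*J = -6*J)
j(O(5), 1)**2 = (-6*(-9 + 5)**2)**2 = (-6*(-4)**2)**2 = (-6*16)**2 = (-96)**2 = 9216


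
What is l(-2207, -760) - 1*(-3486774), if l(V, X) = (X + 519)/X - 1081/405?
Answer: 214645662649/61560 ≈ 3.4868e+6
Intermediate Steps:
l(V, X) = -1081/405 + (519 + X)/X (l(V, X) = (519 + X)/X - 1081*1/405 = (519 + X)/X - 1081/405 = -1081/405 + (519 + X)/X)
l(-2207, -760) - 1*(-3486774) = (-676/405 + 519/(-760)) - 1*(-3486774) = (-676/405 + 519*(-1/760)) + 3486774 = (-676/405 - 519/760) + 3486774 = -144791/61560 + 3486774 = 214645662649/61560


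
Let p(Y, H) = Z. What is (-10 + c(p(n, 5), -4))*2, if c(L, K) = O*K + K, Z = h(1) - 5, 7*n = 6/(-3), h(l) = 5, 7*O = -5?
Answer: -156/7 ≈ -22.286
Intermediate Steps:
O = -5/7 (O = (⅐)*(-5) = -5/7 ≈ -0.71429)
n = -2/7 (n = (6/(-3))/7 = (6*(-⅓))/7 = (⅐)*(-2) = -2/7 ≈ -0.28571)
Z = 0 (Z = 5 - 5 = 0)
p(Y, H) = 0
c(L, K) = 2*K/7 (c(L, K) = -5*K/7 + K = 2*K/7)
(-10 + c(p(n, 5), -4))*2 = (-10 + (2/7)*(-4))*2 = (-10 - 8/7)*2 = -78/7*2 = -156/7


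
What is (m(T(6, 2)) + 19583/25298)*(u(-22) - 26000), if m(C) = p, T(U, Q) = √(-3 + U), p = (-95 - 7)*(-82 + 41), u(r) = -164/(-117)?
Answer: -22991026257406/211419 ≈ -1.0875e+8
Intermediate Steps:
u(r) = 164/117 (u(r) = -164*(-1/117) = 164/117)
p = 4182 (p = -102*(-41) = 4182)
m(C) = 4182
(m(T(6, 2)) + 19583/25298)*(u(-22) - 26000) = (4182 + 19583/25298)*(164/117 - 26000) = (4182 + 19583*(1/25298))*(-3041836/117) = (4182 + 19583/25298)*(-3041836/117) = (105815819/25298)*(-3041836/117) = -22991026257406/211419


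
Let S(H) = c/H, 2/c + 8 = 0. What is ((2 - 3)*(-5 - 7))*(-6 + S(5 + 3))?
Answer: -579/8 ≈ -72.375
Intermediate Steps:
c = -¼ (c = 2/(-8 + 0) = 2/(-8) = 2*(-⅛) = -¼ ≈ -0.25000)
S(H) = -1/(4*H)
((2 - 3)*(-5 - 7))*(-6 + S(5 + 3)) = ((2 - 3)*(-5 - 7))*(-6 - 1/(4*(5 + 3))) = (-1*(-12))*(-6 - ¼/8) = 12*(-6 - ¼*⅛) = 12*(-6 - 1/32) = 12*(-193/32) = -579/8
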